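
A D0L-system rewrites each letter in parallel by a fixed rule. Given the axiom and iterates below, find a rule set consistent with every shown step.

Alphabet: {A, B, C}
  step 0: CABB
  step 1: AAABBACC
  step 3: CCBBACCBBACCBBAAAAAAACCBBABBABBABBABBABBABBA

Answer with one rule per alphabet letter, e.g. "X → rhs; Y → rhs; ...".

  step 0 ⇒ step 1: CABB ⇒ AAA·BBA·C·C
    A ↦ BBA
    B ↦ C
    C ↦ AAA

A->BBA, B->C, C->AAA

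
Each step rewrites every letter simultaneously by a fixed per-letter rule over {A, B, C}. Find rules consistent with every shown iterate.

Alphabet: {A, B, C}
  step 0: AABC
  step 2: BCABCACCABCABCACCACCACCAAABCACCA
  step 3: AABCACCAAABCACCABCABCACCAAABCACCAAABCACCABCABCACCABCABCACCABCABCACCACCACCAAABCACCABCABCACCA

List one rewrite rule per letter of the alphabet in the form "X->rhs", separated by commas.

  step 2 ⇒ step 3: BCABCACCABCABCACCACCACCAAABCACCA ⇒ AA·BCA·CCA·AA·BCA·CCA·BCA·BCA·CCA·AA·BCA·CCA·AA·BCA·CCA·BCA·BCA·CCA·BCA·BCA·CCA·BCA·BCA·CCA·CCA·CCA·AA·BCA·CCA·BCA·BCA·CCA
    A ↦ CCA
    B ↦ AA
    C ↦ BCA

A->CCA, B->AA, C->BCA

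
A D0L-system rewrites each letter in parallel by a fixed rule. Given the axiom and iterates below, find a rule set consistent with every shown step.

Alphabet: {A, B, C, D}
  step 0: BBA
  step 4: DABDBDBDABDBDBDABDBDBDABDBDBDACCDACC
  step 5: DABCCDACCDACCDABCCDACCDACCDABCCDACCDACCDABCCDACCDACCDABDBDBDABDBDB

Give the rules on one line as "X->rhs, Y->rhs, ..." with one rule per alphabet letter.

  step 4 ⇒ step 5: DABDBDBDABDBDBDABDBDBDABDBDBDACCDACC ⇒ DA·B·CC·DA·CC·DA·CC·DA·B·CC·DA·CC·DA·CC·DA·B·CC·DA·CC·DA·CC·DA·B·CC·DA·CC·DA·CC·DA·B·DB·DB·DA·B·DB·DB
    A ↦ B
    B ↦ CC
    C ↦ DB
    D ↦ DA

A->B, B->CC, C->DB, D->DA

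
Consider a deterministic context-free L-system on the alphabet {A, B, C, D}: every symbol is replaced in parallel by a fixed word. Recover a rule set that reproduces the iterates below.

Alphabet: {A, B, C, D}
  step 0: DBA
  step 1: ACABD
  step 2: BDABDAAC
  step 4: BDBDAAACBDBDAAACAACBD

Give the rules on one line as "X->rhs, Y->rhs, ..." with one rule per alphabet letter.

  step 1 ⇒ step 2: ACABD ⇒ BD·A·BD·A·AC
    A ↦ BD
    B ↦ A
    C ↦ A
    D ↦ AC

A->BD, B->A, C->A, D->AC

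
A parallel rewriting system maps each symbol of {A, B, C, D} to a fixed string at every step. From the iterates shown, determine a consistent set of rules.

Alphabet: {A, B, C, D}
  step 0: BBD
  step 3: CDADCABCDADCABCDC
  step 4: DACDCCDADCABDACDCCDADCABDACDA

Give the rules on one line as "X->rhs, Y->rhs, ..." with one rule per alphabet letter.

A->DC, B->AB, C->DA, D->C

  step 3 ⇒ step 4: CDADCABCDADCABCDC ⇒ DA·C·DC·C·DA·DC·AB·DA·C·DC·C·DA·DC·AB·DA·C·DA
    A ↦ DC
    B ↦ AB
    C ↦ DA
    D ↦ C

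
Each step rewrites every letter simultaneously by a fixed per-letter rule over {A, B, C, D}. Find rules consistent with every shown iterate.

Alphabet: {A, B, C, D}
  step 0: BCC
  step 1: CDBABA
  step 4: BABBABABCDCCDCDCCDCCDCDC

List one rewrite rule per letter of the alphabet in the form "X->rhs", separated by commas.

  step 0 ⇒ step 1: BCC ⇒ CD·BA·BA
    B ↦ CD
    C ↦ BA
    A ↦ C  (constrained at step 1)
    D ↦ B  (constrained at step 1)

A->C, B->CD, C->BA, D->B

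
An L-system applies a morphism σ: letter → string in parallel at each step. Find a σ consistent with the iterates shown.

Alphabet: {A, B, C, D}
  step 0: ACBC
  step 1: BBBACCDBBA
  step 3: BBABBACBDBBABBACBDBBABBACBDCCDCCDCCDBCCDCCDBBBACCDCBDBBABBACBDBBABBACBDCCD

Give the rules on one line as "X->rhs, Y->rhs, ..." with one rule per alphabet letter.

  step 0 ⇒ step 1: ACBC ⇒ B·BBA·CCD·BBA
    A ↦ B
    B ↦ CCD
    C ↦ BBA
    D ↦ CBD  (constrained at step 1)

A->B, B->CCD, C->BBA, D->CBD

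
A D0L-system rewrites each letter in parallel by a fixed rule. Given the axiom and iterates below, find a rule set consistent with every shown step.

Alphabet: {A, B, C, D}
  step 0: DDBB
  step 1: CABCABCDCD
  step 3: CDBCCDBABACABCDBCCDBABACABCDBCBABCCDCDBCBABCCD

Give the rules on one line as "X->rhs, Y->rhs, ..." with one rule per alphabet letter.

  step 0 ⇒ step 1: DDBB ⇒ CAB·CAB·CD·CD
    B ↦ CD
    D ↦ CAB
    A ↦ BC  (constrained at step 1)
    C ↦ BA  (constrained at step 1)

A->BC, B->CD, C->BA, D->CAB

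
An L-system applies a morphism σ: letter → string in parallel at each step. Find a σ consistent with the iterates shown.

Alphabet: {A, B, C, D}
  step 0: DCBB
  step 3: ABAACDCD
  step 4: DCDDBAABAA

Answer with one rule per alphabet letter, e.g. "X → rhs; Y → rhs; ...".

A->D, B->C, C->BA, D->A

  step 3 ⇒ step 4: ABAACDCD ⇒ D·C·D·D·BA·A·BA·A
    A ↦ D
    B ↦ C
    C ↦ BA
    D ↦ A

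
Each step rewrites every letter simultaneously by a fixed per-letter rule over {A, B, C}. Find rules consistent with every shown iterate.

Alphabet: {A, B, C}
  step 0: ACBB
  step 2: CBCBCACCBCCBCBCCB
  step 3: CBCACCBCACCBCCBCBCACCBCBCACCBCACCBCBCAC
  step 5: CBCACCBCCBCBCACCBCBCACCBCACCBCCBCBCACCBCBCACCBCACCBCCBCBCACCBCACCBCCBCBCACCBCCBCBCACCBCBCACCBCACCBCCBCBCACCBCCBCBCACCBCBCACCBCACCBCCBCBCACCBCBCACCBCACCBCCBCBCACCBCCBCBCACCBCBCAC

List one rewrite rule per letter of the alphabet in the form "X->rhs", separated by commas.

A->C, B->CAC, C->CB

  step 2 ⇒ step 3: CBCBCACCBCCBCBCCB ⇒ CB·CAC·CB·CAC·CB·C·CB·CB·CAC·CB·CB·CAC·CB·CAC·CB·CB·CAC
    A ↦ C
    B ↦ CAC
    C ↦ CB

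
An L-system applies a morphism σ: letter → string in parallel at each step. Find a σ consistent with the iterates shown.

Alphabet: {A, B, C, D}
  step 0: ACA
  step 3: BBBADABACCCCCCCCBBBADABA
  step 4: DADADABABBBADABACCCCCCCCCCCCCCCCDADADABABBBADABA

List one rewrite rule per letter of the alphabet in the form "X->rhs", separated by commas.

  step 3 ⇒ step 4: BBBADABACCCCCCCCBBBADABA ⇒ DA·DA·DA·BA·BB·BA·DA·BA·CC·CC·CC·CC·CC·CC·CC·CC·DA·DA·DA·BA·BB·BA·DA·BA
    A ↦ BA
    B ↦ DA
    C ↦ CC
    D ↦ BB

A->BA, B->DA, C->CC, D->BB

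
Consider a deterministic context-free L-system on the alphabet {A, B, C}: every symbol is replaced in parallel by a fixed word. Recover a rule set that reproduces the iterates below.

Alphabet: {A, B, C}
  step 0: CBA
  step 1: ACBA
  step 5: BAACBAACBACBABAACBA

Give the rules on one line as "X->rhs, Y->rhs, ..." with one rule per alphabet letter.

A->BA, B->C, C->A

  step 0 ⇒ step 1: CBA ⇒ A·C·BA
    A ↦ BA
    B ↦ C
    C ↦ A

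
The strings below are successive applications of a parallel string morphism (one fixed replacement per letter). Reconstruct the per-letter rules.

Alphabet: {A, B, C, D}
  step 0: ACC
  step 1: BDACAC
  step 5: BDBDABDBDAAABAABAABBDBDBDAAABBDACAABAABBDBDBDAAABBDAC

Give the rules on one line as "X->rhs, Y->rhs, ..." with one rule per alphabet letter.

  step 0 ⇒ step 1: ACC ⇒ BD·AC·AC
    A ↦ BD
    C ↦ AC
    B ↦ A  (constrained at step 1)
    D ↦ AB  (constrained at step 1)

A->BD, B->A, C->AC, D->AB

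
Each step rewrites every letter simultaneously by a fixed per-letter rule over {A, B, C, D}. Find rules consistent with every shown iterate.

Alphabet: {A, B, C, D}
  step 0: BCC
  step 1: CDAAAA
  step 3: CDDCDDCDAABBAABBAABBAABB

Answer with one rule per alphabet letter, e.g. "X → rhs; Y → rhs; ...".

A->CDD, B->CD, C->AA, D->B

  step 0 ⇒ step 1: BCC ⇒ CD·AA·AA
    B ↦ CD
    C ↦ AA
    A ↦ CDD  (constrained at step 1)
    D ↦ B  (constrained at step 1)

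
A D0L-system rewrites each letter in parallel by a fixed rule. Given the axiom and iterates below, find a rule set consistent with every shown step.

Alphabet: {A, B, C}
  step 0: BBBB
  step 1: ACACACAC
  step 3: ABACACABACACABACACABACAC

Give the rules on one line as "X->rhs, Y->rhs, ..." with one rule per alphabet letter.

  step 0 ⇒ step 1: BBBB ⇒ AC·AC·AC·AC
    B ↦ AC
    A ↦ AB  (constrained at step 1)
    C ↦ B  (constrained at step 1)

A->AB, B->AC, C->B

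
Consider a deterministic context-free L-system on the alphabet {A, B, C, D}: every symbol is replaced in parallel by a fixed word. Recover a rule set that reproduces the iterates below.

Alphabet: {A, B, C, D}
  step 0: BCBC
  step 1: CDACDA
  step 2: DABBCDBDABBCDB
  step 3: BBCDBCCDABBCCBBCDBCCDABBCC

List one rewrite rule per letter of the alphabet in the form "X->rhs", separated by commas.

  step 2 ⇒ step 3: DABBCDBDABBCDB ⇒ BBC·DB·C·C·DA·BBC·C·BBC·DB·C·C·DA·BBC·C
    A ↦ DB
    B ↦ C
    C ↦ DA
    D ↦ BBC

A->DB, B->C, C->DA, D->BBC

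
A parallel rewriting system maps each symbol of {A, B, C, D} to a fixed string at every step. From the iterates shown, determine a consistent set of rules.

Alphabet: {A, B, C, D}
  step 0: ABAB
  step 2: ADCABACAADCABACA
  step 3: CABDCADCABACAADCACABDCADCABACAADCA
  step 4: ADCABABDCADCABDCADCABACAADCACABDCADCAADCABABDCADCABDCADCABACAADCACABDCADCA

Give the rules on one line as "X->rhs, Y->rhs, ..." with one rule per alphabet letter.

A->CA, B->BA, C->AD, D->BDC

  step 3 ⇒ step 4: CABDCADCABACAADCACABDCADCABACAADCA ⇒ AD·CA·BA·BDC·AD·CA·BDC·AD·CA·BA·CA·AD·CA·CA·BDC·AD·CA·AD·CA·BA·BDC·AD·CA·BDC·AD·CA·BA·CA·AD·CA·CA·BDC·AD·CA
    A ↦ CA
    B ↦ BA
    C ↦ AD
    D ↦ BDC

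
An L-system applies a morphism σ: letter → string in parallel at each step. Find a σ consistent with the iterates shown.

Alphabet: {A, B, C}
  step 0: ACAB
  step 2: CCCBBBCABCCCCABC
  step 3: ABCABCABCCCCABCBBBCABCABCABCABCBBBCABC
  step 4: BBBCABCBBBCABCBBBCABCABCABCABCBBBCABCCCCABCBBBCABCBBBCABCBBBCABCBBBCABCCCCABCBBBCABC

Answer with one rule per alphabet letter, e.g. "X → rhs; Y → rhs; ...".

A->BBB, B->C, C->ABC

  step 3 ⇒ step 4: ABCABCABCCCCABCBBBCABCABCABCABCBBBCABC ⇒ BBB·C·ABC·BBB·C·ABC·BBB·C·ABC·ABC·ABC·ABC·BBB·C·ABC·C·C·C·ABC·BBB·C·ABC·BBB·C·ABC·BBB·C·ABC·BBB·C·ABC·C·C·C·ABC·BBB·C·ABC
    A ↦ BBB
    B ↦ C
    C ↦ ABC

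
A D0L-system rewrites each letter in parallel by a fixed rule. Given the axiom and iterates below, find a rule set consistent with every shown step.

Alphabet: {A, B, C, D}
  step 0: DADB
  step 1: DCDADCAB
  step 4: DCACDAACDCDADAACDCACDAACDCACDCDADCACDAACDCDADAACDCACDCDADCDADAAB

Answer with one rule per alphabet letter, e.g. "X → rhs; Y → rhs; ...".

  step 0 ⇒ step 1: DADB ⇒ DC·DA·DC·AB
    A ↦ DA
    B ↦ AB
    D ↦ DC
    C ↦ AC  (constrained at step 1)

A->DA, B->AB, C->AC, D->DC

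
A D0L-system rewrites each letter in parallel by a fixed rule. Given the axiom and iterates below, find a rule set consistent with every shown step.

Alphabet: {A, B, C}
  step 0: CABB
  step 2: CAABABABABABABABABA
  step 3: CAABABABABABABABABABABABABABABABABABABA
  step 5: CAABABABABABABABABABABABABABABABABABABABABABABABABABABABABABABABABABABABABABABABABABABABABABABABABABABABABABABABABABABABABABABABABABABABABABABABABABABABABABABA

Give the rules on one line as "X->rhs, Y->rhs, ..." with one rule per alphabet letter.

  step 2 ⇒ step 3: CAABABABABABABABABA ⇒ CAA·BA·BA·BA·BA·BA·BA·BA·BA·BA·BA·BA·BA·BA·BA·BA·BA·BA·BA
    A ↦ BA
    B ↦ BA
    C ↦ CAA

A->BA, B->BA, C->CAA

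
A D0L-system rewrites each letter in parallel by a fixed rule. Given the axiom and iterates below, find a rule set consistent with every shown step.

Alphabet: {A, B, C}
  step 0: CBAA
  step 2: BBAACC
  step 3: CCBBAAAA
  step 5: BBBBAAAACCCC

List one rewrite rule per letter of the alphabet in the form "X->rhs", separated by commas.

A->B, B->C, C->AA

  step 2 ⇒ step 3: BBAACC ⇒ C·C·B·B·AA·AA
    A ↦ B
    B ↦ C
    C ↦ AA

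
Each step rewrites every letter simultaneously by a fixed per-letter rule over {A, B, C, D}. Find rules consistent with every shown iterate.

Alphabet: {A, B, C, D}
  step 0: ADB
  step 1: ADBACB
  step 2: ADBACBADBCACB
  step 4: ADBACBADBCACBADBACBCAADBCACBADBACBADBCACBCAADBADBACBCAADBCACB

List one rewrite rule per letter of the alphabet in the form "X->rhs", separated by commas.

A->ADB, B->CB, C->CA, D->A

  step 1 ⇒ step 2: ADBACB ⇒ ADB·A·CB·ADB·CA·CB
    A ↦ ADB
    B ↦ CB
    C ↦ CA
    D ↦ A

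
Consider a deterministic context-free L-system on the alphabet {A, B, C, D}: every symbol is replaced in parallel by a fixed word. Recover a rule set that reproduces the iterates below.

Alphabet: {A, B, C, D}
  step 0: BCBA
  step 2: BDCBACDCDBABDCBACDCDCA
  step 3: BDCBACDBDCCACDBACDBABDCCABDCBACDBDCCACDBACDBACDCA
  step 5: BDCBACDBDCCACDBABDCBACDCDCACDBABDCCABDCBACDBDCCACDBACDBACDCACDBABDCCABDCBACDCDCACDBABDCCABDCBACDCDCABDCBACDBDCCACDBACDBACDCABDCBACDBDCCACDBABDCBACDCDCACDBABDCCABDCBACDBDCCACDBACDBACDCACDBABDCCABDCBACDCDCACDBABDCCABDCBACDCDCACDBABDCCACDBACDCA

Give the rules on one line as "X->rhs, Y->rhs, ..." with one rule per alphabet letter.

A->CA, B->BDC, C->CD, D->BA

  step 2 ⇒ step 3: BDCBACDCDBABDCBACDCDCA ⇒ BDC·BA·CD·BDC·CA·CD·BA·CD·BA·BDC·CA·BDC·BA·CD·BDC·CA·CD·BA·CD·BA·CD·CA
    A ↦ CA
    B ↦ BDC
    C ↦ CD
    D ↦ BA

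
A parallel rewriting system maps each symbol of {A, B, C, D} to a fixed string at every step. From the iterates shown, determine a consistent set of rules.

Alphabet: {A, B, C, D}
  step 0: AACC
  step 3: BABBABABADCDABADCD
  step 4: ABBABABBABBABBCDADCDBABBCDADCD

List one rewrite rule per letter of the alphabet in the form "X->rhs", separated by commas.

A->B, B->AB, C->AD, D->CD

  step 3 ⇒ step 4: BABBABABADCDABADCD ⇒ AB·B·AB·AB·B·AB·B·AB·B·CD·AD·CD·B·AB·B·CD·AD·CD
    A ↦ B
    B ↦ AB
    C ↦ AD
    D ↦ CD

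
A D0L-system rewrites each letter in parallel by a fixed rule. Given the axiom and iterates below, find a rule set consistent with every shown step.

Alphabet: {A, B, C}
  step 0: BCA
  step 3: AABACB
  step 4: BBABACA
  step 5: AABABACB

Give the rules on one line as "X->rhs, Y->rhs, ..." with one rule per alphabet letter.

  step 4 ⇒ step 5: BBABACA ⇒ A·A·B·A·B·AC·B
    A ↦ B
    B ↦ A
    C ↦ AC

A->B, B->A, C->AC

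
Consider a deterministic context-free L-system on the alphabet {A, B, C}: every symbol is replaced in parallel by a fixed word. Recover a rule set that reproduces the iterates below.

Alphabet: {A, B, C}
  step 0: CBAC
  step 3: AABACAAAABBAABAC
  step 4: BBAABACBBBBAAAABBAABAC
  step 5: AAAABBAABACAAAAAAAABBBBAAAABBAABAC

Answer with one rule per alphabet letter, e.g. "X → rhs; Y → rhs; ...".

  step 4 ⇒ step 5: BBAABACBBBBAAAABBAABAC ⇒ AA·AA·B·B·AA·B·AC·AA·AA·AA·AA·B·B·B·B·AA·AA·B·B·AA·B·AC
    A ↦ B
    B ↦ AA
    C ↦ AC

A->B, B->AA, C->AC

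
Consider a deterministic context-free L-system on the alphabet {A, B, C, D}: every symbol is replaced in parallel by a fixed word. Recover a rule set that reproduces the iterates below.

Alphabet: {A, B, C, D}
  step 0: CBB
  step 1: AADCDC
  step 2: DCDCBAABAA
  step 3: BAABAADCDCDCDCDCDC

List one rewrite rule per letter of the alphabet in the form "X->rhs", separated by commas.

  step 2 ⇒ step 3: DCDCBAABAA ⇒ B·AA·B·AA·DC·DC·DC·DC·DC·DC
    A ↦ DC
    B ↦ DC
    C ↦ AA
    D ↦ B

A->DC, B->DC, C->AA, D->B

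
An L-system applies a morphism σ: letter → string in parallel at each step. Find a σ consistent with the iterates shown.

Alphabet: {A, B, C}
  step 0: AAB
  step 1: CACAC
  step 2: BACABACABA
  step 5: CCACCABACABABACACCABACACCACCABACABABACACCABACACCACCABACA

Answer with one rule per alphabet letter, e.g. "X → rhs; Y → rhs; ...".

  step 1 ⇒ step 2: CACAC ⇒ BA·CA·BA·CA·BA
    A ↦ CA
    C ↦ BA
  step 0 ⇒ step 1: AAB ⇒ CA·CA·C
    B ↦ C

A->CA, B->C, C->BA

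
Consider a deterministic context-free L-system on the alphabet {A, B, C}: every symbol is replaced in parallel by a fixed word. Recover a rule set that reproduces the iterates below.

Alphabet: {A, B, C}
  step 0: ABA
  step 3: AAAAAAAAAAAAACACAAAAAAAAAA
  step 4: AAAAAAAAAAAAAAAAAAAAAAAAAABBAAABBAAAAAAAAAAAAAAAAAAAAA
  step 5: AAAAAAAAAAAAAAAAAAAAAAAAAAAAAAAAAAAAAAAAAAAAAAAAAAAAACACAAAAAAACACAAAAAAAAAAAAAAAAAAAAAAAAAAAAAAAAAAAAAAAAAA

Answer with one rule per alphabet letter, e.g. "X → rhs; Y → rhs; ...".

A->AA, B->AC, C->BBA

  step 4 ⇒ step 5: AAAAAAAAAAAAAAAAAAAAAAAAAABBAAABBAAAAAAAAAAAAAAAAAAAAA ⇒ AA·AA·AA·AA·AA·AA·AA·AA·AA·AA·AA·AA·AA·AA·AA·AA·AA·AA·AA·AA·AA·AA·AA·AA·AA·AA·AC·AC·AA·AA·AA·AC·AC·AA·AA·AA·AA·AA·AA·AA·AA·AA·AA·AA·AA·AA·AA·AA·AA·AA·AA·AA·AA·AA
    A ↦ AA
    B ↦ AC
  step 3 ⇒ step 4: AAAAAAAAAAAAACACAAAAAAAAAA ⇒ AA·AA·AA·AA·AA·AA·AA·AA·AA·AA·AA·AA·AA·BBA·AA·BBA·AA·AA·AA·AA·AA·AA·AA·AA·AA·AA
    C ↦ BBA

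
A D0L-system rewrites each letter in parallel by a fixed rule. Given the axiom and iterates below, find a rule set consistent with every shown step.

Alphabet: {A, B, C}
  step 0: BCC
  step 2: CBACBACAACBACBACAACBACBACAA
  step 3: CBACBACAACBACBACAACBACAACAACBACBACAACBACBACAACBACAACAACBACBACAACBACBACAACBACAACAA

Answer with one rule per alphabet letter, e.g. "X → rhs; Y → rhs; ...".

  step 2 ⇒ step 3: CBACBACAACBACBACAACBACBACAA ⇒ CBA·CBA·CAA·CBA·CBA·CAA·CBA·CAA·CAA·CBA·CBA·CAA·CBA·CBA·CAA·CBA·CAA·CAA·CBA·CBA·CAA·CBA·CBA·CAA·CBA·CAA·CAA
    A ↦ CAA
    B ↦ CBA
    C ↦ CBA

A->CAA, B->CBA, C->CBA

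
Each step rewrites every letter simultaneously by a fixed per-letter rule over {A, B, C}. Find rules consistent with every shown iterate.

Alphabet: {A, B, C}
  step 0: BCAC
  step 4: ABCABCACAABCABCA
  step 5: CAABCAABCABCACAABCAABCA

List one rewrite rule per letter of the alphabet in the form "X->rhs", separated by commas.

  step 4 ⇒ step 5: ABCABCACAABCABCA ⇒ CA·A·B·CA·A·B·CA·B·CA·CA·A·B·CA·A·B·CA
    A ↦ CA
    B ↦ A
    C ↦ B

A->CA, B->A, C->B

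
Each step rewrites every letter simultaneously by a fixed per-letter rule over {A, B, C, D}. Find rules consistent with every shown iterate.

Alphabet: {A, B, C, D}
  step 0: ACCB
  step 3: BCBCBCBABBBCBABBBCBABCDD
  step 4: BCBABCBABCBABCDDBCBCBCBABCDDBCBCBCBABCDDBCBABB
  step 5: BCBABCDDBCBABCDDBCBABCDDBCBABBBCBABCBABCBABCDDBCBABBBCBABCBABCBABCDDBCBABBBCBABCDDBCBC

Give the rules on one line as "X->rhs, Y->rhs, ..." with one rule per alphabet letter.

  step 4 ⇒ step 5: BCBABCBABCBABCDDBCBCBCBABCDDBCBCBCBABCDDBCBABB ⇒ BC·BA·BC·DD·BC·BA·BC·DD·BC·BA·BC·DD·BC·BA·B·B·BC·BA·BC·BA·BC·BA·BC·DD·BC·BA·B·B·BC·BA·BC·BA·BC·BA·BC·DD·BC·BA·B·B·BC·BA·BC·DD·BC·BC
    A ↦ DD
    B ↦ BC
    C ↦ BA
    D ↦ B

A->DD, B->BC, C->BA, D->B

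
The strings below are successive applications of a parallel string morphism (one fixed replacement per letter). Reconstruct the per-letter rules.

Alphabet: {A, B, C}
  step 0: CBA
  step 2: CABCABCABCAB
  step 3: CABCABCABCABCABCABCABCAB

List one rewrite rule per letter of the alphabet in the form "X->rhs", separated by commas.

  step 2 ⇒ step 3: CABCABCABCAB ⇒ CAB·C·AB·CAB·C·AB·CAB·C·AB·CAB·C·AB
    A ↦ C
    B ↦ AB
    C ↦ CAB

A->C, B->AB, C->CAB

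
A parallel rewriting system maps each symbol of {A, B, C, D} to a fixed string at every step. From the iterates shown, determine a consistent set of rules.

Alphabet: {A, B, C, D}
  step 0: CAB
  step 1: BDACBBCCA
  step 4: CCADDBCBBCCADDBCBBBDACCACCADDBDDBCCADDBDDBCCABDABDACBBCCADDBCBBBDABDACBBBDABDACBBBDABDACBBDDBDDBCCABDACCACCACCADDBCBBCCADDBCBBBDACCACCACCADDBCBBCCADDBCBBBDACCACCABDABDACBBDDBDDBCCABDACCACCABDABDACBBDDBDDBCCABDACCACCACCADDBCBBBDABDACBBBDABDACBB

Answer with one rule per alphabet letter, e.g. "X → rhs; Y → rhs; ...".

  step 0 ⇒ step 1: CAB ⇒ BDA·CBB·CCA
    A ↦ CBB
    B ↦ CCA
    C ↦ BDA
    D ↦ DDB  (constrained at step 1)

A->CBB, B->CCA, C->BDA, D->DDB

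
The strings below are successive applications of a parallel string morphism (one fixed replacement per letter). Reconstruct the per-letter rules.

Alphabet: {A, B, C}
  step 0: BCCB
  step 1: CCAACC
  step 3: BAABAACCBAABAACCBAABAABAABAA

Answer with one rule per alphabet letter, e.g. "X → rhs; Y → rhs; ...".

A->BAA, B->CC, C->A

  step 0 ⇒ step 1: BCCB ⇒ CC·A·A·CC
    B ↦ CC
    C ↦ A
    A ↦ BAA  (constrained at step 1)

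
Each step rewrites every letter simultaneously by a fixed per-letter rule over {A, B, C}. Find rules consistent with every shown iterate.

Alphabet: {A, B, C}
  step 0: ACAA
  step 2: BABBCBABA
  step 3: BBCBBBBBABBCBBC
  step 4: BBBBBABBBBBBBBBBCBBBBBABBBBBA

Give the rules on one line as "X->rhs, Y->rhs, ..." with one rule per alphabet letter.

  step 3 ⇒ step 4: BBCBBBBBABBCBBC ⇒ BB·BB·BA·BB·BB·BB·BB·BB·C·BB·BB·BA·BB·BB·BA
    A ↦ C
    B ↦ BB
    C ↦ BA

A->C, B->BB, C->BA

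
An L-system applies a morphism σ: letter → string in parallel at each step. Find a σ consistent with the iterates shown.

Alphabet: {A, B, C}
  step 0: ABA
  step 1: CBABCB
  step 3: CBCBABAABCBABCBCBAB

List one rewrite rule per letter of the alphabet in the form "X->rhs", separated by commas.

  step 0 ⇒ step 1: ABA ⇒ CB·AB·CB
    A ↦ CB
    B ↦ AB
    C ↦ A  (constrained at step 1)

A->CB, B->AB, C->A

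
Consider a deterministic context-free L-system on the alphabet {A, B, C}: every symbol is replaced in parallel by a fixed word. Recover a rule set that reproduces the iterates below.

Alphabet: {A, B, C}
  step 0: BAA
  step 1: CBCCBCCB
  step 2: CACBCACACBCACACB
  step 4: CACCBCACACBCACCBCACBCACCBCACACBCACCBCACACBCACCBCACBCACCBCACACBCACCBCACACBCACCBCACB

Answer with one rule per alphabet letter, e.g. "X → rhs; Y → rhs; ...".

  step 1 ⇒ step 2: CBCCBCCB ⇒ CA·CB·CA·CA·CB·CA·CA·CB
    B ↦ CB
    C ↦ CA
  step 0 ⇒ step 1: BAA ⇒ CB·CCB·CCB
    A ↦ CCB

A->CCB, B->CB, C->CA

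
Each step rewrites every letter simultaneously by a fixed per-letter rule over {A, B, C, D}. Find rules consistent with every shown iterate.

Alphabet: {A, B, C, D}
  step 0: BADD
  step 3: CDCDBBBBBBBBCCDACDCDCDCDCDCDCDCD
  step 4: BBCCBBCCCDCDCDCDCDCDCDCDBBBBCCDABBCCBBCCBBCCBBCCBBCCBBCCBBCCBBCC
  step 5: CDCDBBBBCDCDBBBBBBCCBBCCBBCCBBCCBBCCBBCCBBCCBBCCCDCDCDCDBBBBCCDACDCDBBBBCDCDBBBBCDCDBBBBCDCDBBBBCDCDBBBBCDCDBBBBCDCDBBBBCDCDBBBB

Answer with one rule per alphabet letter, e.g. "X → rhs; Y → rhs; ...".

  step 4 ⇒ step 5: BBCCBBCCCDCDCDCDCDCDCDCDBBBBCCDABBCCBBCCBBCCBBCCBBCCBBCCBBCCBBCC ⇒ CD·CD·BB·BB·CD·CD·BB·BB·BB·CC·BB·CC·BB·CC·BB·CC·BB·CC·BB·CC·BB·CC·BB·CC·CD·CD·CD·CD·BB·BB·CC·DA·CD·CD·BB·BB·CD·CD·BB·BB·CD·CD·BB·BB·CD·CD·BB·BB·CD·CD·BB·BB·CD·CD·BB·BB·CD·CD·BB·BB·CD·CD·BB·BB
    A ↦ DA
    B ↦ CD
    C ↦ BB
    D ↦ CC

A->DA, B->CD, C->BB, D->CC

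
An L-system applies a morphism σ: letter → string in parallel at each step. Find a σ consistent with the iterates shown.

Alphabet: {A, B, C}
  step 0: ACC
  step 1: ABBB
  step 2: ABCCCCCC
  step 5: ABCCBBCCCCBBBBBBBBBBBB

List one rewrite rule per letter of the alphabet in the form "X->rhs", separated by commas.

A->AB, B->CC, C->B

  step 1 ⇒ step 2: ABBB ⇒ AB·CC·CC·CC
    A ↦ AB
    B ↦ CC
  step 0 ⇒ step 1: ACC ⇒ AB·B·B
    C ↦ B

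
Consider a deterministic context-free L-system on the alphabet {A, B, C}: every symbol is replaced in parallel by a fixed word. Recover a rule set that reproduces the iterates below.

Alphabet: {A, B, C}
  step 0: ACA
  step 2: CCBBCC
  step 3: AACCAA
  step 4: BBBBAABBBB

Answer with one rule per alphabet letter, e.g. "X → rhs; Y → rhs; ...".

  step 3 ⇒ step 4: AACCAA ⇒ BB·BB·A·A·BB·BB
    A ↦ BB
    C ↦ A
  step 2 ⇒ step 3: CCBBCC ⇒ A·A·C·C·A·A
    B ↦ C

A->BB, B->C, C->A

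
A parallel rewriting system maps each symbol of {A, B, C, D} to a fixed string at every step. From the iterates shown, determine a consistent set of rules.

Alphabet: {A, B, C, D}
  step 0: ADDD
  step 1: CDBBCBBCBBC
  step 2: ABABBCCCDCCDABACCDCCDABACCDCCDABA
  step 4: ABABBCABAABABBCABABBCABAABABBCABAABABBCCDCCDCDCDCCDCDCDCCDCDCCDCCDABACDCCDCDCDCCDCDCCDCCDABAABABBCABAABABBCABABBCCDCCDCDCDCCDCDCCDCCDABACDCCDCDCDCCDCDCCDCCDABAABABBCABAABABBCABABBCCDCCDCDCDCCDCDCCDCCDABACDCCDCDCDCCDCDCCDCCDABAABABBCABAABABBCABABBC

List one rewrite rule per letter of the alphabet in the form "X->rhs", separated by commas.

A->CD, B->CCD, C->ABA, D->BBC

  step 1 ⇒ step 2: CDBBCBBCBBC ⇒ ABA·BBC·CCD·CCD·ABA·CCD·CCD·ABA·CCD·CCD·ABA
    B ↦ CCD
    C ↦ ABA
    D ↦ BBC
  step 0 ⇒ step 1: ADDD ⇒ CD·BBC·BBC·BBC
    A ↦ CD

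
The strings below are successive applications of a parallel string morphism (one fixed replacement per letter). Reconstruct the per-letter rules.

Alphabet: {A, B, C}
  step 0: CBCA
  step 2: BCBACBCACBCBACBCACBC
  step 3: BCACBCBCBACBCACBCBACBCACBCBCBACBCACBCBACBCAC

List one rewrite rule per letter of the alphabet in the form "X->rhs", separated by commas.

  step 2 ⇒ step 3: BCBACBCACBCBACBCACBC ⇒ BC·AC·BC·BCB·AC·BC·AC·BCB·AC·BC·AC·BC·BCB·AC·BC·AC·BCB·AC·BC·AC
    A ↦ BCB
    B ↦ BC
    C ↦ AC

A->BCB, B->BC, C->AC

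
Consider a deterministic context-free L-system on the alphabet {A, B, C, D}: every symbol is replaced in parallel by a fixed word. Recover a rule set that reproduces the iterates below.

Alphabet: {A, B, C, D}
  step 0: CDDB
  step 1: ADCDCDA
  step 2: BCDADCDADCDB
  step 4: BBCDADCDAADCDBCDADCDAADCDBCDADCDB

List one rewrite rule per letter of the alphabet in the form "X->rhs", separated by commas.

  step 1 ⇒ step 2: ADCDCDA ⇒ B·CD·AD·CD·AD·CD·B
    A ↦ B
    C ↦ AD
    D ↦ CD
  step 0 ⇒ step 1: CDDB ⇒ AD·CD·CD·A
    B ↦ A

A->B, B->A, C->AD, D->CD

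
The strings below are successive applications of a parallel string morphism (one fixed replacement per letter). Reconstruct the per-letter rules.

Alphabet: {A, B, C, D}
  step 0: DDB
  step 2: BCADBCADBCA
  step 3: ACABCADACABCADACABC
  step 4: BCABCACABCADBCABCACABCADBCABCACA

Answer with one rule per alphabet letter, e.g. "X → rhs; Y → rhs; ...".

  step 3 ⇒ step 4: ACABCADACABCADACABC ⇒ BC·A·BC·AC·A·BC·AD·BC·A·BC·AC·A·BC·AD·BC·A·BC·AC·A
    A ↦ BC
    B ↦ AC
    C ↦ A
    D ↦ AD

A->BC, B->AC, C->A, D->AD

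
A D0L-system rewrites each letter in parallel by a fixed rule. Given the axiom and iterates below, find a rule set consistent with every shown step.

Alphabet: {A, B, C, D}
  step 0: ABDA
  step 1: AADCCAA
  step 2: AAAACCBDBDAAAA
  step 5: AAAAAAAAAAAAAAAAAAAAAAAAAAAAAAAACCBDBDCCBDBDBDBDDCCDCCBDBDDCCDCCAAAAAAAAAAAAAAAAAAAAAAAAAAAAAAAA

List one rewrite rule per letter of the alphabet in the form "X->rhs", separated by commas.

A->AA, B->D, C->BD, D->CC

  step 1 ⇒ step 2: AADCCAA ⇒ AA·AA·CC·BD·BD·AA·AA
    A ↦ AA
    C ↦ BD
    D ↦ CC
  step 0 ⇒ step 1: ABDA ⇒ AA·D·CC·AA
    B ↦ D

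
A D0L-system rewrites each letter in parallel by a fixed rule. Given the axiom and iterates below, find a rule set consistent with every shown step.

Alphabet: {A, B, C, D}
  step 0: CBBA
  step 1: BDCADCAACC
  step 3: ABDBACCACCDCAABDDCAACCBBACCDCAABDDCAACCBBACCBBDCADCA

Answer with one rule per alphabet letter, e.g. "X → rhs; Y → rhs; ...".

  step 0 ⇒ step 1: CBBA ⇒ B·DCA·DCA·ACC
    A ↦ ACC
    B ↦ DCA
    C ↦ B
    D ↦ ABD  (constrained at step 1)

A->ACC, B->DCA, C->B, D->ABD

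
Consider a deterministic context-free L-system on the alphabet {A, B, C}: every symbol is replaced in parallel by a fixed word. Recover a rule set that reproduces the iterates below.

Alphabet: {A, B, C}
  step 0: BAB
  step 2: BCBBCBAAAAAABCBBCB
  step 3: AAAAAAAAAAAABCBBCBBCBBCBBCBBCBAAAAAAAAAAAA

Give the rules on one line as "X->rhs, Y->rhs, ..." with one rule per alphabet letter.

  step 2 ⇒ step 3: BCBBCBAAAAAABCBBCB ⇒ AA·AA·AA·AA·AA·AA·BCB·BCB·BCB·BCB·BCB·BCB·AA·AA·AA·AA·AA·AA
    A ↦ BCB
    B ↦ AA
    C ↦ AA

A->BCB, B->AA, C->AA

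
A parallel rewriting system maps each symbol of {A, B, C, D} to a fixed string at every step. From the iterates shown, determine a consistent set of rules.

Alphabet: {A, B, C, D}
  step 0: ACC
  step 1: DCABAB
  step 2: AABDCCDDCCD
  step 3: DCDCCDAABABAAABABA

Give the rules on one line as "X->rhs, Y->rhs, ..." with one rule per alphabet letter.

  step 2 ⇒ step 3: AABDCCDDCCD ⇒ DC·DC·CD·A·AB·AB·A·A·AB·AB·A
    A ↦ DC
    B ↦ CD
    C ↦ AB
    D ↦ A

A->DC, B->CD, C->AB, D->A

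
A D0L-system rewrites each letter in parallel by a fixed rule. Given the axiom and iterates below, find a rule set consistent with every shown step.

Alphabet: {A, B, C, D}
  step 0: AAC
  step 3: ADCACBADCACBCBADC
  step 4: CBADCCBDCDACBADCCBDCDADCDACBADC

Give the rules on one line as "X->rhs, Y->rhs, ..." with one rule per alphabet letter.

A->CB, B->DA, C->DC, D->A

  step 3 ⇒ step 4: ADCACBADCACBCBADC ⇒ CB·A·DC·CB·DC·DA·CB·A·DC·CB·DC·DA·DC·DA·CB·A·DC
    A ↦ CB
    B ↦ DA
    C ↦ DC
    D ↦ A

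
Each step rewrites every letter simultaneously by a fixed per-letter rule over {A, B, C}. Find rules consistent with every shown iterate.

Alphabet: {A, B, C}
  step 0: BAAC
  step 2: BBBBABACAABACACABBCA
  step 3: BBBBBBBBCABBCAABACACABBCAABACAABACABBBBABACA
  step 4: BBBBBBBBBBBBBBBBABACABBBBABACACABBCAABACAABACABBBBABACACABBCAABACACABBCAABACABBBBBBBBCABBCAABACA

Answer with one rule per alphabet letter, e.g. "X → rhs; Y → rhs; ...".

  step 3 ⇒ step 4: BBBBBBBBCABBCAABACACABBCAABACAABACABBBBABACA ⇒ BB·BB·BB·BB·BB·BB·BB·BB·ABA·CA·BB·BB·ABA·CA·CA·BB·CA·ABA·CA·ABA·CA·BB·BB·ABA·CA·CA·BB·CA·ABA·CA·CA·BB·CA·ABA·CA·BB·BB·BB·BB·CA·BB·CA·ABA·CA
    A ↦ CA
    B ↦ BB
    C ↦ ABA

A->CA, B->BB, C->ABA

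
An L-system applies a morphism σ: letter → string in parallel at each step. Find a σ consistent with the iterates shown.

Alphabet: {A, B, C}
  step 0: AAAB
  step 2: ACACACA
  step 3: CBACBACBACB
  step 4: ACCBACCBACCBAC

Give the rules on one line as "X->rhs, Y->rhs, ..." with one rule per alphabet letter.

A->CB, B->C, C->A

  step 3 ⇒ step 4: CBACBACBACB ⇒ A·C·CB·A·C·CB·A·C·CB·A·C
    A ↦ CB
    B ↦ C
    C ↦ A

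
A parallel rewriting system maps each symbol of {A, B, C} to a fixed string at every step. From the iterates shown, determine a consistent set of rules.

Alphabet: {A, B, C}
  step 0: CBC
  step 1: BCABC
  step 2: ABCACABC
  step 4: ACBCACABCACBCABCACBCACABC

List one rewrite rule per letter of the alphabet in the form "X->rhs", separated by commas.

A->AC, B->A, C->BC

  step 1 ⇒ step 2: BCABC ⇒ A·BC·AC·A·BC
    A ↦ AC
    B ↦ A
    C ↦ BC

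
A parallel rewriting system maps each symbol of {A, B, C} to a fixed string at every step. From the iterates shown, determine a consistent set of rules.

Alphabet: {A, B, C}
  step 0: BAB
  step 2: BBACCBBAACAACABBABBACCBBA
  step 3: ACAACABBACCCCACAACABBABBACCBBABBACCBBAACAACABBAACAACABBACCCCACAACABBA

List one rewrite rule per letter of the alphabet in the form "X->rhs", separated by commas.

A->BBA, B->ACA, C->CC

  step 2 ⇒ step 3: BBACCBBAACAACABBABBACCBBA ⇒ ACA·ACA·BBA·CC·CC·ACA·ACA·BBA·BBA·CC·BBA·BBA·CC·BBA·ACA·ACA·BBA·ACA·ACA·BBA·CC·CC·ACA·ACA·BBA
    A ↦ BBA
    B ↦ ACA
    C ↦ CC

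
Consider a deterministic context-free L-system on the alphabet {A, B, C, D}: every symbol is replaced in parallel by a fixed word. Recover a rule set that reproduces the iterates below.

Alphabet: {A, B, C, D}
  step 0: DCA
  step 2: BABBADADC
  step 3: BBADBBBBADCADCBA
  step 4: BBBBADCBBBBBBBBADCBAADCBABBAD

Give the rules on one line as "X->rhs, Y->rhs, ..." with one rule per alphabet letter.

A->AD, B->BB, C->BA, D->C

  step 3 ⇒ step 4: BBADBBBBADCADCBA ⇒ BB·BB·AD·C·BB·BB·BB·BB·AD·C·BA·AD·C·BA·BB·AD
    A ↦ AD
    B ↦ BB
    C ↦ BA
    D ↦ C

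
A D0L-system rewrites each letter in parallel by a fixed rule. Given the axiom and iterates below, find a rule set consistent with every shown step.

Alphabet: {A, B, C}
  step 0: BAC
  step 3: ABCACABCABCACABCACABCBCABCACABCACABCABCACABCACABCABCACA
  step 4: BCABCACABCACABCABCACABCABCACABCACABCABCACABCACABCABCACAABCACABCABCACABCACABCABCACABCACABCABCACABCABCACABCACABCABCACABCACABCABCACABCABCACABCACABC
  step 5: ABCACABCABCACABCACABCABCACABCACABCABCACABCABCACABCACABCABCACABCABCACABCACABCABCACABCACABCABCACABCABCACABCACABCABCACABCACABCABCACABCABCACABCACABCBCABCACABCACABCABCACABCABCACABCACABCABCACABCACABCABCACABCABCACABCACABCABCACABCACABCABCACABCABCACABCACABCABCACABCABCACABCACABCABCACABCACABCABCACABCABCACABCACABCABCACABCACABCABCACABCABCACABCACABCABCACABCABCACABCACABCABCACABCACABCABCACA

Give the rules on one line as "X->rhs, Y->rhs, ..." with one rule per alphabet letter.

A->BC, B->ABC, C->ACA

  step 4 ⇒ step 5: BCABCACABCACABCABCACABCABCACABCACABCABCACABCACABCABCACAABCACABCABCACABCACABCABCACABCACABCABCACABCABCACABCACABCABCACABCACABCABCACABCABCACABCACABC ⇒ ABC·ACA·BC·ABC·ACA·BC·ACA·BC·ABC·ACA·BC·ACA·BC·ABC·ACA·BC·ABC·ACA·BC·ACA·BC·ABC·ACA·BC·ABC·ACA·BC·ACA·BC·ABC·ACA·BC·ACA·BC·ABC·ACA·BC·ABC·ACA·BC·ACA·BC·ABC·ACA·BC·ACA·BC·ABC·ACA·BC·ABC·ACA·BC·ACA·BC·BC·ABC·ACA·BC·ACA·BC·ABC·ACA·BC·ABC·ACA·BC·ACA·BC·ABC·ACA·BC·ACA·BC·ABC·ACA·BC·ABC·ACA·BC·ACA·BC·ABC·ACA·BC·ACA·BC·ABC·ACA·BC·ABC·ACA·BC·ACA·BC·ABC·ACA·BC·ABC·ACA·BC·ACA·BC·ABC·ACA·BC·ACA·BC·ABC·ACA·BC·ABC·ACA·BC·ACA·BC·ABC·ACA·BC·ACA·BC·ABC·ACA·BC·ABC·ACA·BC·ACA·BC·ABC·ACA·BC·ABC·ACA·BC·ACA·BC·ABC·ACA·BC·ACA·BC·ABC·ACA
    A ↦ BC
    B ↦ ABC
    C ↦ ACA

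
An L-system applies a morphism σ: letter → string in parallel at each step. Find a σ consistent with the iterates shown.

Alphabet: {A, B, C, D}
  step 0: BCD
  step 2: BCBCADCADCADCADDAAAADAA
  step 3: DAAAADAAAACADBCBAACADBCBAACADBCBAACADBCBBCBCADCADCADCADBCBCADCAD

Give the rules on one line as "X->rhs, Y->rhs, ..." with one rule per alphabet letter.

  step 2 ⇒ step 3: BCBCADCADCADCADDAAAADAA ⇒ DAA·AA·DAA·AA·CAD·BCB·AA·CAD·BCB·AA·CAD·BCB·AA·CAD·BCB·BCB·CAD·CAD·CAD·CAD·BCB·CAD·CAD
    A ↦ CAD
    B ↦ DAA
    C ↦ AA
    D ↦ BCB

A->CAD, B->DAA, C->AA, D->BCB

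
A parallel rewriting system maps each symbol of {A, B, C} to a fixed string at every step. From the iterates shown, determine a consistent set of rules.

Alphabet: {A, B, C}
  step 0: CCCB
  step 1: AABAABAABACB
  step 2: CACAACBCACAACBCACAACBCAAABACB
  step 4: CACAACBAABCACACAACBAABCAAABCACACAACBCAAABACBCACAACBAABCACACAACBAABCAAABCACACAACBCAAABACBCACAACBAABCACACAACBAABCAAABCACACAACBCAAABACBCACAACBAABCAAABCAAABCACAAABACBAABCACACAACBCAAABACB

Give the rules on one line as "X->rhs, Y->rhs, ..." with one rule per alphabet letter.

  step 1 ⇒ step 2: AABAABAABACB ⇒ CA·CA·ACB·CA·CA·ACB·CA·CA·ACB·CA·AAB·ACB
    A ↦ CA
    B ↦ ACB
    C ↦ AAB

A->CA, B->ACB, C->AAB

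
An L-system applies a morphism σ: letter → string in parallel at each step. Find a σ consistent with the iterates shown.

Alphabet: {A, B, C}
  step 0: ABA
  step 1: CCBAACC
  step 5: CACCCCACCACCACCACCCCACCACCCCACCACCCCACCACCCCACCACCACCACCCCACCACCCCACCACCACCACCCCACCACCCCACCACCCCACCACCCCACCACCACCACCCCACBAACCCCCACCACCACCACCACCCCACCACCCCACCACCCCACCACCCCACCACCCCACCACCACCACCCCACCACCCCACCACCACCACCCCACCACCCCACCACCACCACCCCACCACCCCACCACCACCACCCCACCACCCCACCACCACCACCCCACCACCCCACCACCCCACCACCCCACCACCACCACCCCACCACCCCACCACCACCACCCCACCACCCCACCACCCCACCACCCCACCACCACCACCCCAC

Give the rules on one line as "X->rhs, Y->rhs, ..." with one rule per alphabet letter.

  step 0 ⇒ step 1: ABA ⇒ CC·BAA·CC
    A ↦ CC
    B ↦ BAA
    C ↦ CAC  (constrained at step 1)

A->CC, B->BAA, C->CAC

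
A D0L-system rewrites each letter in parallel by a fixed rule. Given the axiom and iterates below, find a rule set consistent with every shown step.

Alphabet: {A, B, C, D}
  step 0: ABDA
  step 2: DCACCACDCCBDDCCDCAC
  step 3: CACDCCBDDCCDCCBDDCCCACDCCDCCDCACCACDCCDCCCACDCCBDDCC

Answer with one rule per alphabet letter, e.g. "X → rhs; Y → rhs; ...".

A->BD, B->D, C->DCC, D->CAC

  step 2 ⇒ step 3: DCACCACDCCBDDCCDCAC ⇒ CAC·DCC·BD·DCC·DCC·BD·DCC·CAC·DCC·DCC·D·CAC·CAC·DCC·DCC·CAC·DCC·BD·DCC
    A ↦ BD
    B ↦ D
    C ↦ DCC
    D ↦ CAC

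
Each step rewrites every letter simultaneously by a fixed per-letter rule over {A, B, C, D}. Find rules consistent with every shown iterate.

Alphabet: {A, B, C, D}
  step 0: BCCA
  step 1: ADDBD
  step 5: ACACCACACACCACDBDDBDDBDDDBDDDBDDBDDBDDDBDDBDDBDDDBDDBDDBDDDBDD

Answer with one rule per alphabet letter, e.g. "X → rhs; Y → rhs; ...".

  step 0 ⇒ step 1: BCCA ⇒ A·D·D·BD
    A ↦ BD
    B ↦ A
    C ↦ D
    D ↦ CAC  (constrained at step 1)

A->BD, B->A, C->D, D->CAC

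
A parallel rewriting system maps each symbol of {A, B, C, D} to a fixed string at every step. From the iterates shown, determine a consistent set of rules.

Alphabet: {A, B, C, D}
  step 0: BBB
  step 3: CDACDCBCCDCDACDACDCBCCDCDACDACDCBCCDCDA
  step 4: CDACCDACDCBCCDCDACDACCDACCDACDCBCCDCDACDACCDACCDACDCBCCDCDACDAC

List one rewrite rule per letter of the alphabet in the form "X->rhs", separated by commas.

  step 3 ⇒ step 4: CDACDCBCCDCDACDACDCBCCDCDACDACDCBCCDCDA ⇒ CD·A·C·CD·A·CD·CBC·CD·CD·A·CD·A·C·CD·A·C·CD·A·CD·CBC·CD·CD·A·CD·A·C·CD·A·C·CD·A·CD·CBC·CD·CD·A·CD·A·C
    A ↦ C
    B ↦ CBC
    C ↦ CD
    D ↦ A

A->C, B->CBC, C->CD, D->A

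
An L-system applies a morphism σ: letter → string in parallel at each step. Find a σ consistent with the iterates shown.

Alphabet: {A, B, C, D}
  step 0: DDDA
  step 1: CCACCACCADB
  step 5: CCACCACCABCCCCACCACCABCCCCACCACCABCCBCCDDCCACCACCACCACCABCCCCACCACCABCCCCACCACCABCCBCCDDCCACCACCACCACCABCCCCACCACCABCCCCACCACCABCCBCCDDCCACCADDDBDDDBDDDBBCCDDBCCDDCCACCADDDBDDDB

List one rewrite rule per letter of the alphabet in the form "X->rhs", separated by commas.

A->DB, B->BCC, C->D, D->CCA

  step 0 ⇒ step 1: DDDA ⇒ CCA·CCA·CCA·DB
    A ↦ DB
    D ↦ CCA
    B ↦ BCC  (constrained at step 1)
    C ↦ D  (constrained at step 1)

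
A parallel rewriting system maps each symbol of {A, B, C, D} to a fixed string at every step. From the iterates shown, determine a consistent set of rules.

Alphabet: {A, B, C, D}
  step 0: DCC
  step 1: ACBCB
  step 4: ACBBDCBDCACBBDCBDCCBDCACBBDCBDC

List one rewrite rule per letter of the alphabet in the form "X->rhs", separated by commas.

  step 0 ⇒ step 1: DCC ⇒ A·CB·CB
    C ↦ CB
    D ↦ A
    A ↦ BD  (constrained at step 1)
    B ↦ DC  (constrained at step 1)

A->BD, B->DC, C->CB, D->A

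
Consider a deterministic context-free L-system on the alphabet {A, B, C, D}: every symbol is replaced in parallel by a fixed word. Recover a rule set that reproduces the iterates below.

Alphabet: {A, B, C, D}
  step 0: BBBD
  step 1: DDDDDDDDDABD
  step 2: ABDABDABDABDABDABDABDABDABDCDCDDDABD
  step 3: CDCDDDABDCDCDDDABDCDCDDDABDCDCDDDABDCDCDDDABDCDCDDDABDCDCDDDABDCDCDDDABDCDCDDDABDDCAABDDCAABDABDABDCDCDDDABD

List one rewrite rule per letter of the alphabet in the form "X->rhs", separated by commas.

  step 2 ⇒ step 3: ABDABDABDABDABDABDABDABDABDCDCDDDABD ⇒ CDC·DDD·ABD·CDC·DDD·ABD·CDC·DDD·ABD·CDC·DDD·ABD·CDC·DDD·ABD·CDC·DDD·ABD·CDC·DDD·ABD·CDC·DDD·ABD·CDC·DDD·ABD·DCA·ABD·DCA·ABD·ABD·ABD·CDC·DDD·ABD
    A ↦ CDC
    B ↦ DDD
    C ↦ DCA
    D ↦ ABD

A->CDC, B->DDD, C->DCA, D->ABD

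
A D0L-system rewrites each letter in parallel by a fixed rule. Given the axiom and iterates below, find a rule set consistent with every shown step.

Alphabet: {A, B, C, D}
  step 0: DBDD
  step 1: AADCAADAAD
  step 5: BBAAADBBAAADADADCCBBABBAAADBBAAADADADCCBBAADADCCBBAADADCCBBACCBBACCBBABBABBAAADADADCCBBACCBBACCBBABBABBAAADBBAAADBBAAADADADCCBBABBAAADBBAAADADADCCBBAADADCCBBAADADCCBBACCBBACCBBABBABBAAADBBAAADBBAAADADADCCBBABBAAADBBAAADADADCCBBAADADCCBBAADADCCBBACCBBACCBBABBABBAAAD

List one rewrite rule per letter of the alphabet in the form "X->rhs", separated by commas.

A->BBA, B->C, C->AD, D->AAD

  step 0 ⇒ step 1: DBDD ⇒ AAD·C·AAD·AAD
    B ↦ C
    D ↦ AAD
    A ↦ BBA  (constrained at step 1)
    C ↦ AD  (constrained at step 1)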